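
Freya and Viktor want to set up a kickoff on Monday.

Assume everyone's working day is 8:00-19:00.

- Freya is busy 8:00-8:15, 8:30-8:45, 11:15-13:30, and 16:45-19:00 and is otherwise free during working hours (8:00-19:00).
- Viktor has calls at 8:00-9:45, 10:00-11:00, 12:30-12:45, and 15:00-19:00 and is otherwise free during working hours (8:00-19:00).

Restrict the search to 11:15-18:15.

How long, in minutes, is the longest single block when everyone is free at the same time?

90 minutes

Freya free within 08:00–19:00: 08:15–08:30, 08:45–11:15, 13:30–16:45.
Viktor free within 08:00–19:00: 09:45–10:00, 11:00–12:30, 12:45–15:00.
Freya ∩ Viktor: 09:45–10:00, 11:00–11:15, 13:30–15:00.
Restricted to 11:15–18:15: 13:30–15:00.
Single common window of 90 minutes.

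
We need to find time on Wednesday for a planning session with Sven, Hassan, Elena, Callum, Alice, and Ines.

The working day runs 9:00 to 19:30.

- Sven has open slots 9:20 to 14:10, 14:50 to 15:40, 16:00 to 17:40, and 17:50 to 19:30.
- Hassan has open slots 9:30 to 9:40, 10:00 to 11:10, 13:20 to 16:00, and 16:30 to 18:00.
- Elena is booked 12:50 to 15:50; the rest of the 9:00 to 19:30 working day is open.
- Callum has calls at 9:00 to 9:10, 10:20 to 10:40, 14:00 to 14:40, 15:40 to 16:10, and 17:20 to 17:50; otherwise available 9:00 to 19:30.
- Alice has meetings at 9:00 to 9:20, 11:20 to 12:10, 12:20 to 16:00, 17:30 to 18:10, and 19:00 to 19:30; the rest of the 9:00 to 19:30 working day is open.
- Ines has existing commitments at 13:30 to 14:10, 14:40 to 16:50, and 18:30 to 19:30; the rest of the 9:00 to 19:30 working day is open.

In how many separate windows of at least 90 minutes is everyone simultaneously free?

0

Elena free within 09:00–19:30: 09:00–12:50, 15:50–19:30.
Callum free within 09:00–19:30: 09:10–10:20, 10:40–14:00, 14:40–15:40, 16:10–17:20, 17:50–19:30.
Alice free within 09:00–19:30: 09:20–11:20, 12:10–12:20, 16:00–17:30, 18:10–19:00.
Ines free within 09:00–19:30: 09:00–13:30, 14:10–14:40, 16:50–18:30.
Sven ∩ Hassan: 09:30–09:40, 10:00–11:10, 13:20–14:10, 14:50–15:40, 16:30–17:40, 17:50–18:00.
Sven ∩ Hassan ∩ Elena: 09:30–09:40, 10:00–11:10, 16:30–17:40, 17:50–18:00.
Sven ∩ Hassan ∩ Elena ∩ Callum: 09:30–09:40, 10:00–10:20, 10:40–11:10, 16:30–17:20, 17:50–18:00.
Sven ∩ Hassan ∩ Elena ∩ Callum ∩ Alice: 09:30–09:40, 10:00–10:20, 10:40–11:10, 16:30–17:20.
Sven ∩ Hassan ∩ Elena ∩ Callum ∩ Alice ∩ Ines: 09:30–09:40, 10:00–10:20, 10:40–11:10, 16:50–17:20.
Windows ≥ 90 min: (none).
That's 0 windows.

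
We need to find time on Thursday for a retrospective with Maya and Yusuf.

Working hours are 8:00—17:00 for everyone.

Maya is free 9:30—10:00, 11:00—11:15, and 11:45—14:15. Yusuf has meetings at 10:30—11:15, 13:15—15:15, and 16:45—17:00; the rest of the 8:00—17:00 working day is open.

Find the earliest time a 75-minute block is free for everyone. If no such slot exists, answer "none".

11:45

Yusuf free within 08:00–17:00: 08:00–10:30, 11:15–13:15, 15:15–16:45.
Maya ∩ Yusuf: 09:30–10:00, 11:45–13:15.
Windows ≥ 75 min: 11:45–13:15.
Earliest such window starts at 11:45.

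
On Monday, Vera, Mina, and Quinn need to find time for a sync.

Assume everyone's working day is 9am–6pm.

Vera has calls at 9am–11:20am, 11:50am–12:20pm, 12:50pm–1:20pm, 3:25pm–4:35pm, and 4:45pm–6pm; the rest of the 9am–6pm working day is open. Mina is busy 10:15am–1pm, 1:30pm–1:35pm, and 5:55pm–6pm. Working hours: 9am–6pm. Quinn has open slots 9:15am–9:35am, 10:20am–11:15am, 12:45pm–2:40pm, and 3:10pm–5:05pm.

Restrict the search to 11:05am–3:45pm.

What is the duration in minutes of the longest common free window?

Vera free within 09:00–18:00: 11:20–11:50, 12:20–12:50, 13:20–15:25, 16:35–16:45.
Mina free within 09:00–18:00: 09:00–10:15, 13:00–13:30, 13:35–17:55.
Vera ∩ Mina: 13:20–13:30, 13:35–15:25, 16:35–16:45.
Vera ∩ Mina ∩ Quinn: 13:20–13:30, 13:35–14:40, 15:10–15:25, 16:35–16:45.
Restricted to 11:05–15:45: 13:20–13:30, 13:35–14:40, 15:10–15:25.
Common window lengths: 10, 65, 15 min; longest is 65.

65 minutes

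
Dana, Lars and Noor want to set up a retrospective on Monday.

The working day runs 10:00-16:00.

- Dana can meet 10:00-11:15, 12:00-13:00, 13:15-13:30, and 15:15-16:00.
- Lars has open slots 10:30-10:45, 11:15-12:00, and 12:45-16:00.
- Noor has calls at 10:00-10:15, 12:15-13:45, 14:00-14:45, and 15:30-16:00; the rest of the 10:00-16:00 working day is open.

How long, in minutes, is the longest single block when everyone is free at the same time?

15 minutes

Noor free within 10:00–16:00: 10:15–12:15, 13:45–14:00, 14:45–15:30.
Dana ∩ Lars: 10:30–10:45, 12:45–13:00, 13:15–13:30, 15:15–16:00.
Dana ∩ Lars ∩ Noor: 10:30–10:45, 15:15–15:30.
Common window lengths: 15, 15 min; longest is 15.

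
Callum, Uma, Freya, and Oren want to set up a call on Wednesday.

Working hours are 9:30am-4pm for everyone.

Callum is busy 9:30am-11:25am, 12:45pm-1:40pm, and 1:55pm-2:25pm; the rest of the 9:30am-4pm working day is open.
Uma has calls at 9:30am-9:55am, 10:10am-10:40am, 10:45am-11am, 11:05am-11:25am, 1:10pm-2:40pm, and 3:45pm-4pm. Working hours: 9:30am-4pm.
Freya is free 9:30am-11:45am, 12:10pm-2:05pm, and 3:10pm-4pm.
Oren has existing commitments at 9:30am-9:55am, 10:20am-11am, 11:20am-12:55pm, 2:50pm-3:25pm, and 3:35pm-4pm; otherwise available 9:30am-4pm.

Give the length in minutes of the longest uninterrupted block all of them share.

Callum free within 09:30–16:00: 11:25–12:45, 13:40–13:55, 14:25–16:00.
Uma free within 09:30–16:00: 09:55–10:10, 10:40–10:45, 11:00–11:05, 11:25–13:10, 14:40–15:45.
Oren free within 09:30–16:00: 09:55–10:20, 11:00–11:20, 12:55–14:50, 15:25–15:35.
Callum ∩ Uma: 11:25–12:45, 14:40–15:45.
Callum ∩ Uma ∩ Freya: 11:25–11:45, 12:10–12:45, 15:10–15:45.
Callum ∩ Uma ∩ Freya ∩ Oren: 15:25–15:35.
Single common window of 10 minutes.

10 minutes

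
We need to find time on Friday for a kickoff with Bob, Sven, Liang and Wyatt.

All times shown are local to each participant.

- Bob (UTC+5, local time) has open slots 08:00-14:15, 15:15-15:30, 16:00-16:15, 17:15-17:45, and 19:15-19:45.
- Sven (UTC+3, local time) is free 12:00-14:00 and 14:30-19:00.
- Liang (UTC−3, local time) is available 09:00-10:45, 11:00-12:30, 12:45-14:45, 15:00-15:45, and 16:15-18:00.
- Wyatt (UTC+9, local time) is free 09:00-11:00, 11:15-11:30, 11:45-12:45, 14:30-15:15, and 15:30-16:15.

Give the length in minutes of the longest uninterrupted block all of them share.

Bob → UTC: 03:00–09:15, 10:15–10:30, 11:00–11:15, 12:15–12:45, 14:15–14:45.
Sven → UTC: 09:00–11:00, 11:30–16:00.
Liang → UTC: 12:00–13:45, 14:00–15:30, 15:45–17:45, 18:00–18:45, 19:15–21:00.
Wyatt → UTC: 00:00–02:00, 02:15–02:30, 02:45–03:45, 05:30–06:15, 06:30–07:15.
Bob ∩ Sven: 09:00–09:15, 10:15–10:30, 12:15–12:45, 14:15–14:45.
Bob ∩ Sven ∩ Liang: 12:15–12:45, 14:15–14:45.
Bob ∩ Sven ∩ Liang ∩ Wyatt: (none).
No common window.

0 minutes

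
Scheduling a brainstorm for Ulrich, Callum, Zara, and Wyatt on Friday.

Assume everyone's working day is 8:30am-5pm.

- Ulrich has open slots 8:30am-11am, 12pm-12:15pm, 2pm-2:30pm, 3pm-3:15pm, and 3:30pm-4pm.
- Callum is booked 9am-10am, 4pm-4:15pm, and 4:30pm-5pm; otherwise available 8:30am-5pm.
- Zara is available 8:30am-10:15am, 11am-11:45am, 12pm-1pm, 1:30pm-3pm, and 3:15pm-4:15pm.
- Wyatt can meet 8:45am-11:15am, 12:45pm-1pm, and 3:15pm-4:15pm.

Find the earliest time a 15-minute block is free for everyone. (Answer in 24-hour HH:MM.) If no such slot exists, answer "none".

Callum free within 08:30–17:00: 08:30–09:00, 10:00–16:00, 16:15–16:30.
Ulrich ∩ Callum: 08:30–09:00, 10:00–11:00, 12:00–12:15, 14:00–14:30, 15:00–15:15, 15:30–16:00.
Ulrich ∩ Callum ∩ Zara: 08:30–09:00, 10:00–10:15, 12:00–12:15, 14:00–14:30, 15:30–16:00.
Ulrich ∩ Callum ∩ Zara ∩ Wyatt: 08:45–09:00, 10:00–10:15, 15:30–16:00.
Windows ≥ 15 min: 08:45–09:00, 10:00–10:15, 15:30–16:00.
Earliest such window starts at 08:45.

08:45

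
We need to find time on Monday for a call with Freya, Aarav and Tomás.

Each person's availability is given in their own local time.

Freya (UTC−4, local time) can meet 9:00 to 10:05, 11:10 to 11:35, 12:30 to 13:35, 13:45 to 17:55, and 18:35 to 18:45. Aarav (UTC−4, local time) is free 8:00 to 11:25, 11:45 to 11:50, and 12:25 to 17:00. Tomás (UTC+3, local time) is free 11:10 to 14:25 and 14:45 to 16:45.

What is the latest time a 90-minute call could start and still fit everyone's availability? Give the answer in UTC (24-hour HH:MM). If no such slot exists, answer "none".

none

Freya → UTC: 13:00–14:05, 15:10–15:35, 16:30–17:35, 17:45–21:55, 22:35–22:45.
Aarav → UTC: 12:00–15:25, 15:45–15:50, 16:25–21:00.
Tomás → UTC: 08:10–11:25, 11:45–13:45.
Freya ∩ Aarav: 13:00–14:05, 15:10–15:25, 16:30–17:35, 17:45–21:00.
Freya ∩ Aarav ∩ Tomás: 13:00–13:45.
Windows ≥ 90 min: (none).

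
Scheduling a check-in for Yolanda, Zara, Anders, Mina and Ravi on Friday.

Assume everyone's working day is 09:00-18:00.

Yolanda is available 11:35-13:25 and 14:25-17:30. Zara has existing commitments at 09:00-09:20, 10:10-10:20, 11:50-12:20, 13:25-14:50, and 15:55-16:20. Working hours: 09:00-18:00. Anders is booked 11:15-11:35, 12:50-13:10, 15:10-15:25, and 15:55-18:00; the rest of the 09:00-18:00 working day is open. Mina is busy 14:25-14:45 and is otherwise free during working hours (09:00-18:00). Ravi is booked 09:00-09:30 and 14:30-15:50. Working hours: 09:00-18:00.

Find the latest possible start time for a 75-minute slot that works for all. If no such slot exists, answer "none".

Zara free within 09:00–18:00: 09:20–10:10, 10:20–11:50, 12:20–13:25, 14:50–15:55, 16:20–18:00.
Anders free within 09:00–18:00: 09:00–11:15, 11:35–12:50, 13:10–15:10, 15:25–15:55.
Mina free within 09:00–18:00: 09:00–14:25, 14:45–18:00.
Ravi free within 09:00–18:00: 09:30–14:30, 15:50–18:00.
Yolanda ∩ Zara: 11:35–11:50, 12:20–13:25, 14:50–15:55, 16:20–17:30.
Yolanda ∩ Zara ∩ Anders: 11:35–11:50, 12:20–12:50, 13:10–13:25, 14:50–15:10, 15:25–15:55.
Yolanda ∩ Zara ∩ Anders ∩ Mina: 11:35–11:50, 12:20–12:50, 13:10–13:25, 14:50–15:10, 15:25–15:55.
Yolanda ∩ Zara ∩ Anders ∩ Mina ∩ Ravi: 11:35–11:50, 12:20–12:50, 13:10–13:25, 15:50–15:55.
Windows ≥ 75 min: (none).

none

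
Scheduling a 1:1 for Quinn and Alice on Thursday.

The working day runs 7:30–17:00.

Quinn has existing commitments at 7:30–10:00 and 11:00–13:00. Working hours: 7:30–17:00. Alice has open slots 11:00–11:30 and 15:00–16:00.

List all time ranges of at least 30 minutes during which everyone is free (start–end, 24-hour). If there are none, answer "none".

15:00–16:00

Quinn free within 07:30–17:00: 10:00–11:00, 13:00–17:00.
Quinn ∩ Alice: 15:00–16:00.
Windows ≥ 30 min: 15:00–16:00.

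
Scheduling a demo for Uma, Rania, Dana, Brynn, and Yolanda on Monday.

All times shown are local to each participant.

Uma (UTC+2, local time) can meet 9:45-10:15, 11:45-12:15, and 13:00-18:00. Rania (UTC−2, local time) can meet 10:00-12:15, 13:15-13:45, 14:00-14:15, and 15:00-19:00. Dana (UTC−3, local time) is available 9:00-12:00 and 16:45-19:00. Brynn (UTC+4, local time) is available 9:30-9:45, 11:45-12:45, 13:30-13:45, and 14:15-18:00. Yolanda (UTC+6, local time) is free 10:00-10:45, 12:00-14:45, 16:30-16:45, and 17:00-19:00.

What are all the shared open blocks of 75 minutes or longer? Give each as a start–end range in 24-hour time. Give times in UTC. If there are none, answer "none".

none

Uma → UTC: 07:45–08:15, 09:45–10:15, 11:00–16:00.
Rania → UTC: 12:00–14:15, 15:15–15:45, 16:00–16:15, 17:00–21:00.
Dana → UTC: 12:00–15:00, 19:45–22:00.
Brynn → UTC: 05:30–05:45, 07:45–08:45, 09:30–09:45, 10:15–14:00.
Yolanda → UTC: 04:00–04:45, 06:00–08:45, 10:30–10:45, 11:00–13:00.
Uma ∩ Rania: 12:00–14:15, 15:15–15:45.
Uma ∩ Rania ∩ Dana: 12:00–14:15.
Uma ∩ Rania ∩ Dana ∩ Brynn: 12:00–14:00.
Uma ∩ Rania ∩ Dana ∩ Brynn ∩ Yolanda: 12:00–13:00.
Windows ≥ 75 min: (none).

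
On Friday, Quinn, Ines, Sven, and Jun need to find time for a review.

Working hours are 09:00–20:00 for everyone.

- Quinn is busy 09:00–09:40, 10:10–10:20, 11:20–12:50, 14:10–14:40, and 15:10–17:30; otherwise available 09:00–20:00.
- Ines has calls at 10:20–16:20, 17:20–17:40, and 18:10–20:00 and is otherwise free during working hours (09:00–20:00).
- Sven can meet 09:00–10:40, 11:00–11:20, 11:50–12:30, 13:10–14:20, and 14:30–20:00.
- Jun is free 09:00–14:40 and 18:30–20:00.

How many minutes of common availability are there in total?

Quinn free within 09:00–20:00: 09:40–10:10, 10:20–11:20, 12:50–14:10, 14:40–15:10, 17:30–20:00.
Ines free within 09:00–20:00: 09:00–10:20, 16:20–17:20, 17:40–18:10.
Quinn ∩ Ines: 09:40–10:10, 17:40–18:10.
Quinn ∩ Ines ∩ Sven: 09:40–10:10, 17:40–18:10.
Quinn ∩ Ines ∩ Sven ∩ Jun: 09:40–10:10.
Total common minutes: 30.

30 minutes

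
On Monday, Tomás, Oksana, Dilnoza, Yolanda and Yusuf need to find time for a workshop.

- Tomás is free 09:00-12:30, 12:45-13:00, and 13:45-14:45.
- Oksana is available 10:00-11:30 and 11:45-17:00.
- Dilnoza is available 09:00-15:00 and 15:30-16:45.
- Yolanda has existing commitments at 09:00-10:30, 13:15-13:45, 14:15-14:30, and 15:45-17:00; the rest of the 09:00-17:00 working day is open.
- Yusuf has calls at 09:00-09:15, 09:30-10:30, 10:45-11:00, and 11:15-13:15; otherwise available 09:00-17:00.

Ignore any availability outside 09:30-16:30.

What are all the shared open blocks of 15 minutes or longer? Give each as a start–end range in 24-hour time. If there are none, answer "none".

Yolanda free within 09:00–17:00: 10:30–13:15, 13:45–14:15, 14:30–15:45.
Yusuf free within 09:00–17:00: 09:15–09:30, 10:30–10:45, 11:00–11:15, 13:15–17:00.
Tomás ∩ Oksana: 10:00–11:30, 11:45–12:30, 12:45–13:00, 13:45–14:45.
Tomás ∩ Oksana ∩ Dilnoza: 10:00–11:30, 11:45–12:30, 12:45–13:00, 13:45–14:45.
Tomás ∩ Oksana ∩ Dilnoza ∩ Yolanda: 10:30–11:30, 11:45–12:30, 12:45–13:00, 13:45–14:15, 14:30–14:45.
Tomás ∩ Oksana ∩ Dilnoza ∩ Yolanda ∩ Yusuf: 10:30–10:45, 11:00–11:15, 13:45–14:15, 14:30–14:45.
Restricted to 09:30–16:30: 10:30–10:45, 11:00–11:15, 13:45–14:15, 14:30–14:45.
Windows ≥ 15 min: 10:30–10:45, 11:00–11:15, 13:45–14:15, 14:30–14:45.

10:30–10:45, 11:00–11:15, 13:45–14:15, 14:30–14:45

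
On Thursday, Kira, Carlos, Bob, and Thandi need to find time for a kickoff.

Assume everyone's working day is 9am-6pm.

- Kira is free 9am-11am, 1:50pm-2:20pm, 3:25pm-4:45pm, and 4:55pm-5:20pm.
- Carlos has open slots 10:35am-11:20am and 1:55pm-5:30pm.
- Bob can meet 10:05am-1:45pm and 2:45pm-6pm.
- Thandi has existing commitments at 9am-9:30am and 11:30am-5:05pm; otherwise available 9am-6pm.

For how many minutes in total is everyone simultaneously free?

Thandi free within 09:00–18:00: 09:30–11:30, 17:05–18:00.
Kira ∩ Carlos: 10:35–11:00, 13:55–14:20, 15:25–16:45, 16:55–17:20.
Kira ∩ Carlos ∩ Bob: 10:35–11:00, 15:25–16:45, 16:55–17:20.
Kira ∩ Carlos ∩ Bob ∩ Thandi: 10:35–11:00, 17:05–17:20.
Total common minutes: 25 + 15 = 40.

40 minutes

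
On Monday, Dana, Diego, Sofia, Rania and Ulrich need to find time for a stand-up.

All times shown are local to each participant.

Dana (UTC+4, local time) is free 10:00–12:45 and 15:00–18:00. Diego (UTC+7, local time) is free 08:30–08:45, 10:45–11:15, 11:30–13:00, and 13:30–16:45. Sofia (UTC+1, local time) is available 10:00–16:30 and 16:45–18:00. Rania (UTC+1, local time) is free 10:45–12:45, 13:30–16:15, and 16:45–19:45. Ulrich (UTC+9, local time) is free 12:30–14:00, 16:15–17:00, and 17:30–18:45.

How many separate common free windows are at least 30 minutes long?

Dana → UTC: 06:00–08:45, 11:00–14:00.
Diego → UTC: 01:30–01:45, 03:45–04:15, 04:30–06:00, 06:30–09:45.
Sofia → UTC: 09:00–15:30, 15:45–17:00.
Rania → UTC: 09:45–11:45, 12:30–15:15, 15:45–18:45.
Ulrich → UTC: 03:30–05:00, 07:15–08:00, 08:30–09:45.
Dana ∩ Diego: 06:30–08:45.
Dana ∩ Diego ∩ Sofia: (none).
Dana ∩ Diego ∩ Sofia ∩ Rania: (none).
Dana ∩ Diego ∩ Sofia ∩ Rania ∩ Ulrich: (none).
Windows ≥ 30 min: (none).
That's 0 windows.

0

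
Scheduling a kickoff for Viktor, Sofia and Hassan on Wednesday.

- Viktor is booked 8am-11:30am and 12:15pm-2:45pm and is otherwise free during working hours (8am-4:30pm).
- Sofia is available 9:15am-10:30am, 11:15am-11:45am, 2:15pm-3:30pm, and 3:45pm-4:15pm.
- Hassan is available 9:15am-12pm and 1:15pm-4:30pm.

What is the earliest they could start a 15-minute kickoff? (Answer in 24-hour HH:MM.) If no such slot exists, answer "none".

11:30

Viktor free within 08:00–16:30: 11:30–12:15, 14:45–16:30.
Viktor ∩ Sofia: 11:30–11:45, 14:45–15:30, 15:45–16:15.
Viktor ∩ Sofia ∩ Hassan: 11:30–11:45, 14:45–15:30, 15:45–16:15.
Windows ≥ 15 min: 11:30–11:45, 14:45–15:30, 15:45–16:15.
Earliest such window starts at 11:30.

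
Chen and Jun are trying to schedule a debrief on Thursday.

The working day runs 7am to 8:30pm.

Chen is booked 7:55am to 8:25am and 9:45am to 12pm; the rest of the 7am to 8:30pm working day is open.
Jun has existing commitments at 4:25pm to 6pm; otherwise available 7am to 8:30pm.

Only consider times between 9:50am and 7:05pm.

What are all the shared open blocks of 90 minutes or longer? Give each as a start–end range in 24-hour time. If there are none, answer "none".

Chen free within 07:00–20:30: 07:00–07:55, 08:25–09:45, 12:00–20:30.
Jun free within 07:00–20:30: 07:00–16:25, 18:00–20:30.
Chen ∩ Jun: 07:00–07:55, 08:25–09:45, 12:00–16:25, 18:00–20:30.
Restricted to 09:50–19:05: 12:00–16:25, 18:00–19:05.
Windows ≥ 90 min: 12:00–16:25.

12:00–16:25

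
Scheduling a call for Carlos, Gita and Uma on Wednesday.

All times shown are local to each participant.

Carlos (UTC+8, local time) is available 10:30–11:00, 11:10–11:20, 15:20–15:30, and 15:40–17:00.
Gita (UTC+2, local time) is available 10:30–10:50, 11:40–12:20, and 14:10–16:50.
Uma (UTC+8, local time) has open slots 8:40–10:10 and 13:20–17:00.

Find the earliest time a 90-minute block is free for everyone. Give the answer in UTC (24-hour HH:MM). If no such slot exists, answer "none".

Carlos → UTC: 02:30–03:00, 03:10–03:20, 07:20–07:30, 07:40–09:00.
Gita → UTC: 08:30–08:50, 09:40–10:20, 12:10–14:50.
Uma → UTC: 00:40–02:10, 05:20–09:00.
Carlos ∩ Gita: 08:30–08:50.
Carlos ∩ Gita ∩ Uma: 08:30–08:50.
Windows ≥ 90 min: (none).

none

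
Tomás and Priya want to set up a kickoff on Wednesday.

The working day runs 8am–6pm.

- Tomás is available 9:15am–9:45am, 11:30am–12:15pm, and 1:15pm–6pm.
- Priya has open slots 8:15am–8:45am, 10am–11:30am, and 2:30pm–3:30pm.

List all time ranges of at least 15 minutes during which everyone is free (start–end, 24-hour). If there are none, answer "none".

14:30–15:30

Tomás ∩ Priya: 14:30–15:30.
Windows ≥ 15 min: 14:30–15:30.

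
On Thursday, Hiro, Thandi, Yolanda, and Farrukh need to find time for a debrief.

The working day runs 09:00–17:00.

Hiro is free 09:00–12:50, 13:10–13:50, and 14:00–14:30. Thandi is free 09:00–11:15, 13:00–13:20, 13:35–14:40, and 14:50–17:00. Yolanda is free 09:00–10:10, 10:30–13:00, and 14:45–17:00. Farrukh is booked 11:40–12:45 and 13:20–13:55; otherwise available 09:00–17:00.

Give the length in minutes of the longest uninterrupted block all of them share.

70 minutes

Farrukh free within 09:00–17:00: 09:00–11:40, 12:45–13:20, 13:55–17:00.
Hiro ∩ Thandi: 09:00–11:15, 13:10–13:20, 13:35–13:50, 14:00–14:30.
Hiro ∩ Thandi ∩ Yolanda: 09:00–10:10, 10:30–11:15.
Hiro ∩ Thandi ∩ Yolanda ∩ Farrukh: 09:00–10:10, 10:30–11:15.
Common window lengths: 70, 45 min; longest is 70.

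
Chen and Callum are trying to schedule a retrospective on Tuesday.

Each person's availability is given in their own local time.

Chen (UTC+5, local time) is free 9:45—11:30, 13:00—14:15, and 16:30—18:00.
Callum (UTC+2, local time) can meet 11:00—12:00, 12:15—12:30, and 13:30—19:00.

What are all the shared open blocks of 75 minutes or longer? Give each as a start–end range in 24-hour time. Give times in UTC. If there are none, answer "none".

11:30–13:00

Chen → UTC: 04:45–06:30, 08:00–09:15, 11:30–13:00.
Callum → UTC: 09:00–10:00, 10:15–10:30, 11:30–17:00.
Chen ∩ Callum: 09:00–09:15, 11:30–13:00.
Windows ≥ 75 min: 11:30–13:00.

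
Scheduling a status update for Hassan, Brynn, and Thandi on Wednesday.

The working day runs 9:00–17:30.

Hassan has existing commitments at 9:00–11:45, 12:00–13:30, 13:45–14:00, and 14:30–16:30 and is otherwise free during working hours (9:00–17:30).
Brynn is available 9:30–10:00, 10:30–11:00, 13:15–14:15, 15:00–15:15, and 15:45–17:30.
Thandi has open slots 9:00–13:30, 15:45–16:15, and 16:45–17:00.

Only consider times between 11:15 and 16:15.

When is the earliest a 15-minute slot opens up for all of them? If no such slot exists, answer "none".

Hassan free within 09:00–17:30: 11:45–12:00, 13:30–13:45, 14:00–14:30, 16:30–17:30.
Hassan ∩ Brynn: 13:30–13:45, 14:00–14:15, 16:30–17:30.
Hassan ∩ Brynn ∩ Thandi: 16:45–17:00.
Restricted to 11:15–16:15: (none).
Windows ≥ 15 min: (none).

none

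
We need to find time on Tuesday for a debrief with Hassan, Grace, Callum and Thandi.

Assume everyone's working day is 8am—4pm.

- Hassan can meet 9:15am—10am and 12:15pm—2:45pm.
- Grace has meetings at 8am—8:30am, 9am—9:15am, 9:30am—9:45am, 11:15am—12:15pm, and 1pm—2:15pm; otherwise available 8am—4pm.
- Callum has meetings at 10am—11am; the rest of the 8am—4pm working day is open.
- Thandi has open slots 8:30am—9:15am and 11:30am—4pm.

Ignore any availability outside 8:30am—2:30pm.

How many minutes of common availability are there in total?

60 minutes

Grace free within 08:00–16:00: 08:30–09:00, 09:15–09:30, 09:45–11:15, 12:15–13:00, 14:15–16:00.
Callum free within 08:00–16:00: 08:00–10:00, 11:00–16:00.
Hassan ∩ Grace: 09:15–09:30, 09:45–10:00, 12:15–13:00, 14:15–14:45.
Hassan ∩ Grace ∩ Callum: 09:15–09:30, 09:45–10:00, 12:15–13:00, 14:15–14:45.
Hassan ∩ Grace ∩ Callum ∩ Thandi: 12:15–13:00, 14:15–14:45.
Restricted to 08:30–14:30: 12:15–13:00, 14:15–14:30.
Total common minutes: 45 + 15 = 60.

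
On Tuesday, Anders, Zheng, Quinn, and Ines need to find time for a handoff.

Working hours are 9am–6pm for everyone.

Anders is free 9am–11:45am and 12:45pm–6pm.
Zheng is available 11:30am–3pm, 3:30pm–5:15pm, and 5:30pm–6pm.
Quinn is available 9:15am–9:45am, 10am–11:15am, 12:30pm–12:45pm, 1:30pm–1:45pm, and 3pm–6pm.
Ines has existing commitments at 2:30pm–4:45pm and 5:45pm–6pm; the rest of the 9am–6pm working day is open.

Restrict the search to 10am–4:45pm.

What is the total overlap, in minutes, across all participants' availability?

15 minutes

Ines free within 09:00–18:00: 09:00–14:30, 16:45–17:45.
Anders ∩ Zheng: 11:30–11:45, 12:45–15:00, 15:30–17:15, 17:30–18:00.
Anders ∩ Zheng ∩ Quinn: 13:30–13:45, 15:30–17:15, 17:30–18:00.
Anders ∩ Zheng ∩ Quinn ∩ Ines: 13:30–13:45, 16:45–17:15, 17:30–17:45.
Restricted to 10:00–16:45: 13:30–13:45.
Total common minutes: 15.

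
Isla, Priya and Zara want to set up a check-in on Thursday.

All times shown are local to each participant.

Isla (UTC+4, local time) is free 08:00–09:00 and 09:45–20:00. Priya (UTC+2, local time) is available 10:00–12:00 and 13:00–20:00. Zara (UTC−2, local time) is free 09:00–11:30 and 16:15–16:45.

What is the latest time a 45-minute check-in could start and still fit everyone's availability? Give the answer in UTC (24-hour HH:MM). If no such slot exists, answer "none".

12:45

Isla → UTC: 04:00–05:00, 05:45–16:00.
Priya → UTC: 08:00–10:00, 11:00–18:00.
Zara → UTC: 11:00–13:30, 18:15–18:45.
Isla ∩ Priya: 08:00–10:00, 11:00–16:00.
Isla ∩ Priya ∩ Zara: 11:00–13:30.
Windows ≥ 45 min: 11:00–13:30.
Latest start in the last window 11:00–13:30 is 13:30 − 45 min = 12:45.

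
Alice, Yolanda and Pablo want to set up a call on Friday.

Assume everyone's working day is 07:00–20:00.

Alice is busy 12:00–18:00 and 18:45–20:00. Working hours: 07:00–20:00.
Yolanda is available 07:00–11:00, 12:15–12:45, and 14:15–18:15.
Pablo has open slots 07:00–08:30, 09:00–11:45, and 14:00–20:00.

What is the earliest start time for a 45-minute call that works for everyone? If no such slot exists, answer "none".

Alice free within 07:00–20:00: 07:00–12:00, 18:00–18:45.
Alice ∩ Yolanda: 07:00–11:00, 18:00–18:15.
Alice ∩ Yolanda ∩ Pablo: 07:00–08:30, 09:00–11:00, 18:00–18:15.
Windows ≥ 45 min: 07:00–08:30, 09:00–11:00.
Earliest such window starts at 07:00.

07:00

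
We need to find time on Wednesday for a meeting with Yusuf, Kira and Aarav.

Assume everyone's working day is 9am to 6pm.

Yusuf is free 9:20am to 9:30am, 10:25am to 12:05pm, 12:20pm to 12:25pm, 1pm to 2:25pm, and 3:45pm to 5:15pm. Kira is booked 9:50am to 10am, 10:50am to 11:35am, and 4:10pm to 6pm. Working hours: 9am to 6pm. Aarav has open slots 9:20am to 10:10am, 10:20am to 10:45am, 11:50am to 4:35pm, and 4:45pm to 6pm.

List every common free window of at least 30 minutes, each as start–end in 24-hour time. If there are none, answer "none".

Kira free within 09:00–18:00: 09:00–09:50, 10:00–10:50, 11:35–16:10.
Yusuf ∩ Kira: 09:20–09:30, 10:25–10:50, 11:35–12:05, 12:20–12:25, 13:00–14:25, 15:45–16:10.
Yusuf ∩ Kira ∩ Aarav: 09:20–09:30, 10:25–10:45, 11:50–12:05, 12:20–12:25, 13:00–14:25, 15:45–16:10.
Windows ≥ 30 min: 13:00–14:25.

13:00–14:25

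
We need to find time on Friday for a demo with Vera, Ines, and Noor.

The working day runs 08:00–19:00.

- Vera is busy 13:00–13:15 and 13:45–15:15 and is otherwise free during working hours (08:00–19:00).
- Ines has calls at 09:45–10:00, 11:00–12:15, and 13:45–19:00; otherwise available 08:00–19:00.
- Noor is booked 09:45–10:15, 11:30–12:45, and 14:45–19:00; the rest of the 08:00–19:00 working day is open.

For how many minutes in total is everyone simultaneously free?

Vera free within 08:00–19:00: 08:00–13:00, 13:15–13:45, 15:15–19:00.
Ines free within 08:00–19:00: 08:00–09:45, 10:00–11:00, 12:15–13:45.
Noor free within 08:00–19:00: 08:00–09:45, 10:15–11:30, 12:45–14:45.
Vera ∩ Ines: 08:00–09:45, 10:00–11:00, 12:15–13:00, 13:15–13:45.
Vera ∩ Ines ∩ Noor: 08:00–09:45, 10:15–11:00, 12:45–13:00, 13:15–13:45.
Total common minutes: 105 + 45 + 15 + 30 = 195.

195 minutes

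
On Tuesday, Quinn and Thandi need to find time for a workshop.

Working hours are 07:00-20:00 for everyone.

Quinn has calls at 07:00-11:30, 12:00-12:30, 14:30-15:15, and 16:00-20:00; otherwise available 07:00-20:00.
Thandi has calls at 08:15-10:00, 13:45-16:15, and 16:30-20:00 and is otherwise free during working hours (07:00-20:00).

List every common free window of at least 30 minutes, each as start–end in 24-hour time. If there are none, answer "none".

Quinn free within 07:00–20:00: 11:30–12:00, 12:30–14:30, 15:15–16:00.
Thandi free within 07:00–20:00: 07:00–08:15, 10:00–13:45, 16:15–16:30.
Quinn ∩ Thandi: 11:30–12:00, 12:30–13:45.
Windows ≥ 30 min: 11:30–12:00, 12:30–13:45.

11:30–12:00, 12:30–13:45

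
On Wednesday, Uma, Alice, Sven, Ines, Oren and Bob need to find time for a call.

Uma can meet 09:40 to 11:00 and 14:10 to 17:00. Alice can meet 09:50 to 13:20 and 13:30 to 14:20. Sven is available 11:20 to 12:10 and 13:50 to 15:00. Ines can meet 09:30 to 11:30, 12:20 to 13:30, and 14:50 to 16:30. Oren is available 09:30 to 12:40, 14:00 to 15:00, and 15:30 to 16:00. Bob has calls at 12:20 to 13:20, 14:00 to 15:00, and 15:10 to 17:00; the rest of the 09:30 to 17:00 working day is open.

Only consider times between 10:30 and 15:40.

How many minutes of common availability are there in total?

0 minutes

Bob free within 09:30–17:00: 09:30–12:20, 13:20–14:00, 15:00–15:10.
Uma ∩ Alice: 09:50–11:00, 14:10–14:20.
Uma ∩ Alice ∩ Sven: 14:10–14:20.
Uma ∩ Alice ∩ Sven ∩ Ines: (none).
Uma ∩ Alice ∩ Sven ∩ Ines ∩ Oren: (none).
Uma ∩ Alice ∩ Sven ∩ Ines ∩ Oren ∩ Bob: (none).
Restricted to 10:30–15:40: (none).
Total common minutes: 0.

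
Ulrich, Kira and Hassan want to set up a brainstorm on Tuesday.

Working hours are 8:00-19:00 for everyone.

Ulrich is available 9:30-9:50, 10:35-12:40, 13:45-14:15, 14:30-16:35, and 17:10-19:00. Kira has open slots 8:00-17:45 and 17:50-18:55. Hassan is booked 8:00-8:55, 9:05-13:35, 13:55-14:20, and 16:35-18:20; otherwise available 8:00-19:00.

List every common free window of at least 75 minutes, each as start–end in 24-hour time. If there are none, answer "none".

Hassan free within 08:00–19:00: 08:55–09:05, 13:35–13:55, 14:20–16:35, 18:20–19:00.
Ulrich ∩ Kira: 09:30–09:50, 10:35–12:40, 13:45–14:15, 14:30–16:35, 17:10–17:45, 17:50–18:55.
Ulrich ∩ Kira ∩ Hassan: 13:45–13:55, 14:30–16:35, 18:20–18:55.
Windows ≥ 75 min: 14:30–16:35.

14:30–16:35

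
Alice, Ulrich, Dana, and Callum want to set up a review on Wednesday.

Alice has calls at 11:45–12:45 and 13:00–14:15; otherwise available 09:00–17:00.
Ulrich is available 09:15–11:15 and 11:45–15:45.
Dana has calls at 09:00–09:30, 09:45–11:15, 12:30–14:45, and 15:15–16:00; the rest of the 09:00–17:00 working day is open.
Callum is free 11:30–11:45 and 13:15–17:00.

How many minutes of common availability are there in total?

Alice free within 09:00–17:00: 09:00–11:45, 12:45–13:00, 14:15–17:00.
Dana free within 09:00–17:00: 09:30–09:45, 11:15–12:30, 14:45–15:15, 16:00–17:00.
Alice ∩ Ulrich: 09:15–11:15, 12:45–13:00, 14:15–15:45.
Alice ∩ Ulrich ∩ Dana: 09:30–09:45, 14:45–15:15.
Alice ∩ Ulrich ∩ Dana ∩ Callum: 14:45–15:15.
Total common minutes: 30.

30 minutes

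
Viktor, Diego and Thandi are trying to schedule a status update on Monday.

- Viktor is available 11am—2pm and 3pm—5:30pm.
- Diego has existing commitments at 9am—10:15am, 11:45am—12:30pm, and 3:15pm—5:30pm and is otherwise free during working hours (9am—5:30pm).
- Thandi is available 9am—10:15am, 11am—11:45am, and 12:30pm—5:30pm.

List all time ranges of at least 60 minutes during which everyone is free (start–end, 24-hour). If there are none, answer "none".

Diego free within 09:00–17:30: 10:15–11:45, 12:30–15:15.
Viktor ∩ Diego: 11:00–11:45, 12:30–14:00, 15:00–15:15.
Viktor ∩ Diego ∩ Thandi: 11:00–11:45, 12:30–14:00, 15:00–15:15.
Windows ≥ 60 min: 12:30–14:00.

12:30–14:00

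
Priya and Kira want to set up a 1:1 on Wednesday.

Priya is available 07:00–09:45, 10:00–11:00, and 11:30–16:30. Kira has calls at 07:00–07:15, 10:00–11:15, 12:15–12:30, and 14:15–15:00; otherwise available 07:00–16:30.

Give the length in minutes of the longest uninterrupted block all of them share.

Kira free within 07:00–16:30: 07:15–10:00, 11:15–12:15, 12:30–14:15, 15:00–16:30.
Priya ∩ Kira: 07:15–09:45, 11:30–12:15, 12:30–14:15, 15:00–16:30.
Common window lengths: 150, 45, 105, 90 min; longest is 150.

150 minutes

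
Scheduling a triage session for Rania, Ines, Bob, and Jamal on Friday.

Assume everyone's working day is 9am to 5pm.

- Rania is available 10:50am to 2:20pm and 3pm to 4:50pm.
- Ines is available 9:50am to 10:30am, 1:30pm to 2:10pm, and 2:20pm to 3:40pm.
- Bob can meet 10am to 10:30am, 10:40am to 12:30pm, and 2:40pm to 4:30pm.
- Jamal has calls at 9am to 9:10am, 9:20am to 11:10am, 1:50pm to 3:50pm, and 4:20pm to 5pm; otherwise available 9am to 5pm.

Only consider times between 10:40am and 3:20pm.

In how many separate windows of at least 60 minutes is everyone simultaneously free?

0

Jamal free within 09:00–17:00: 09:10–09:20, 11:10–13:50, 15:50–16:20.
Rania ∩ Ines: 13:30–14:10, 15:00–15:40.
Rania ∩ Ines ∩ Bob: 15:00–15:40.
Rania ∩ Ines ∩ Bob ∩ Jamal: (none).
Restricted to 10:40–15:20: (none).
Windows ≥ 60 min: (none).
That's 0 windows.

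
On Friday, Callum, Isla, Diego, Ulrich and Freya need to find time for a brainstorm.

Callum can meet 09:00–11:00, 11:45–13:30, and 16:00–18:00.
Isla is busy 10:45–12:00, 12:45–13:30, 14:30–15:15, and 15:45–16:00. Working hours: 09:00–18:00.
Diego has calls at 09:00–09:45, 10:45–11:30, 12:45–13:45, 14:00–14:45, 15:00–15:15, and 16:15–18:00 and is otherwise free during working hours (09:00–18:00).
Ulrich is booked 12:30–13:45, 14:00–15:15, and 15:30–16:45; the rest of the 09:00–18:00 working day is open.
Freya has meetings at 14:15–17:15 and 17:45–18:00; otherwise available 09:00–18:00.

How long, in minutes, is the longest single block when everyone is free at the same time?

60 minutes

Isla free within 09:00–18:00: 09:00–10:45, 12:00–12:45, 13:30–14:30, 15:15–15:45, 16:00–18:00.
Diego free within 09:00–18:00: 09:45–10:45, 11:30–12:45, 13:45–14:00, 14:45–15:00, 15:15–16:15.
Ulrich free within 09:00–18:00: 09:00–12:30, 13:45–14:00, 15:15–15:30, 16:45–18:00.
Freya free within 09:00–18:00: 09:00–14:15, 17:15–17:45.
Callum ∩ Isla: 09:00–10:45, 12:00–12:45, 16:00–18:00.
Callum ∩ Isla ∩ Diego: 09:45–10:45, 12:00–12:45, 16:00–16:15.
Callum ∩ Isla ∩ Diego ∩ Ulrich: 09:45–10:45, 12:00–12:30.
Callum ∩ Isla ∩ Diego ∩ Ulrich ∩ Freya: 09:45–10:45, 12:00–12:30.
Common window lengths: 60, 30 min; longest is 60.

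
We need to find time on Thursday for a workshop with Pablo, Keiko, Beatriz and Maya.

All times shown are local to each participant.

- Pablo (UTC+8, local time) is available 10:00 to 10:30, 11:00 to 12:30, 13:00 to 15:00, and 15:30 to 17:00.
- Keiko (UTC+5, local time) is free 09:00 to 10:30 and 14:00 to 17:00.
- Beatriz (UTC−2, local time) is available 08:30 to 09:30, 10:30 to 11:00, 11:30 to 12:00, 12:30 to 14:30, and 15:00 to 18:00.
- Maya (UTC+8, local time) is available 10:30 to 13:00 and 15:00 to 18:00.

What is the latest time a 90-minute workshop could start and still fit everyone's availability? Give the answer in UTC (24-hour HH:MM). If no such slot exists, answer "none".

none

Pablo → UTC: 02:00–02:30, 03:00–04:30, 05:00–07:00, 07:30–09:00.
Keiko → UTC: 04:00–05:30, 09:00–12:00.
Beatriz → UTC: 10:30–11:30, 12:30–13:00, 13:30–14:00, 14:30–16:30, 17:00–20:00.
Maya → UTC: 02:30–05:00, 07:00–10:00.
Pablo ∩ Keiko: 04:00–04:30, 05:00–05:30.
Pablo ∩ Keiko ∩ Beatriz: (none).
Pablo ∩ Keiko ∩ Beatriz ∩ Maya: (none).
Windows ≥ 90 min: (none).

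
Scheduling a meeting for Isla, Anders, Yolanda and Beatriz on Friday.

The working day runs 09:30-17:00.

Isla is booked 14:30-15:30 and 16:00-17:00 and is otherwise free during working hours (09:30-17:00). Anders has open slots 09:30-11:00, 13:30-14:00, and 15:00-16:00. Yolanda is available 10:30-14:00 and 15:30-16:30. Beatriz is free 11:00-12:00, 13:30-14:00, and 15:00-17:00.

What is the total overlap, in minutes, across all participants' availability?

60 minutes

Isla free within 09:30–17:00: 09:30–14:30, 15:30–16:00.
Isla ∩ Anders: 09:30–11:00, 13:30–14:00, 15:30–16:00.
Isla ∩ Anders ∩ Yolanda: 10:30–11:00, 13:30–14:00, 15:30–16:00.
Isla ∩ Anders ∩ Yolanda ∩ Beatriz: 13:30–14:00, 15:30–16:00.
Total common minutes: 30 + 30 = 60.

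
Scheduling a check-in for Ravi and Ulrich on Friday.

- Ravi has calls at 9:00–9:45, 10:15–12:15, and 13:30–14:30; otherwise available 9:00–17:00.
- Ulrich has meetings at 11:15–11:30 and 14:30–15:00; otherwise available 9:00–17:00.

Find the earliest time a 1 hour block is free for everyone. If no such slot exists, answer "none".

Ravi free within 09:00–17:00: 09:45–10:15, 12:15–13:30, 14:30–17:00.
Ulrich free within 09:00–17:00: 09:00–11:15, 11:30–14:30, 15:00–17:00.
Ravi ∩ Ulrich: 09:45–10:15, 12:15–13:30, 15:00–17:00.
Windows ≥ 60 min: 12:15–13:30, 15:00–17:00.
Earliest such window starts at 12:15.

12:15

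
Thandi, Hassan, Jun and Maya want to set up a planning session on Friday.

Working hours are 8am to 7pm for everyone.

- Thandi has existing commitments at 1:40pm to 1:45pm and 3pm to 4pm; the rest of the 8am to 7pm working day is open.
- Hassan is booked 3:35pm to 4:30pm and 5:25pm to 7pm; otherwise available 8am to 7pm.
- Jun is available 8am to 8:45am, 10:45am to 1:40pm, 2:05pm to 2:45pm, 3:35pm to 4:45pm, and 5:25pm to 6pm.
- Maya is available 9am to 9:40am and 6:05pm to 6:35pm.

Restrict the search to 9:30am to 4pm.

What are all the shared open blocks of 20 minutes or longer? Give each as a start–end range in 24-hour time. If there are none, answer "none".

none

Thandi free within 08:00–19:00: 08:00–13:40, 13:45–15:00, 16:00–19:00.
Hassan free within 08:00–19:00: 08:00–15:35, 16:30–17:25.
Thandi ∩ Hassan: 08:00–13:40, 13:45–15:00, 16:30–17:25.
Thandi ∩ Hassan ∩ Jun: 08:00–08:45, 10:45–13:40, 14:05–14:45, 16:30–16:45.
Thandi ∩ Hassan ∩ Jun ∩ Maya: (none).
Restricted to 09:30–16:00: (none).
Windows ≥ 20 min: (none).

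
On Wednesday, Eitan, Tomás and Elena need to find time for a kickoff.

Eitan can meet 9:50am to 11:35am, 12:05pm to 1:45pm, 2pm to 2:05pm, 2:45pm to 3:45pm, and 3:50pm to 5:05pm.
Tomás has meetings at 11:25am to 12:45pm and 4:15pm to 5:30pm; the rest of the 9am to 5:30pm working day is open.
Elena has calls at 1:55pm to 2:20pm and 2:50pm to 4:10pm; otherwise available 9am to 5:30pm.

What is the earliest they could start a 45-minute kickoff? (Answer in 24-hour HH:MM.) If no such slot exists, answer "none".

Tomás free within 09:00–17:30: 09:00–11:25, 12:45–16:15.
Elena free within 09:00–17:30: 09:00–13:55, 14:20–14:50, 16:10–17:30.
Eitan ∩ Tomás: 09:50–11:25, 12:45–13:45, 14:00–14:05, 14:45–15:45, 15:50–16:15.
Eitan ∩ Tomás ∩ Elena: 09:50–11:25, 12:45–13:45, 14:45–14:50, 16:10–16:15.
Windows ≥ 45 min: 09:50–11:25, 12:45–13:45.
Earliest such window starts at 09:50.

09:50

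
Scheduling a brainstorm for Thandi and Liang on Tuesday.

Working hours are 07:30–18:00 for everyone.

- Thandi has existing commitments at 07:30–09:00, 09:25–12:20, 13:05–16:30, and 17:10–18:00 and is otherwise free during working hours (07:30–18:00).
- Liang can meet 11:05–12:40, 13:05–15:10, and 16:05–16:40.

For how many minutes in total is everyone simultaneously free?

Thandi free within 07:30–18:00: 09:00–09:25, 12:20–13:05, 16:30–17:10.
Thandi ∩ Liang: 12:20–12:40, 16:30–16:40.
Total common minutes: 20 + 10 = 30.

30 minutes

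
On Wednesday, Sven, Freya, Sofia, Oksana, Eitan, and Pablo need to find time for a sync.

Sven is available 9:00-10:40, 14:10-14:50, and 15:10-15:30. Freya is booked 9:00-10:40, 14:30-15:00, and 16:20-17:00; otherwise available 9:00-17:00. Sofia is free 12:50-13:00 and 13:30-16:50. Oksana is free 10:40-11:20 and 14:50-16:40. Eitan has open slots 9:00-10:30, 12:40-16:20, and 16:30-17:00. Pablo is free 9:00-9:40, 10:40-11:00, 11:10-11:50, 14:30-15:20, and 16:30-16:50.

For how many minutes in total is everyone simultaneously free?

10 minutes

Freya free within 09:00–17:00: 10:40–14:30, 15:00–16:20.
Sven ∩ Freya: 14:10–14:30, 15:10–15:30.
Sven ∩ Freya ∩ Sofia: 14:10–14:30, 15:10–15:30.
Sven ∩ Freya ∩ Sofia ∩ Oksana: 15:10–15:30.
Sven ∩ Freya ∩ Sofia ∩ Oksana ∩ Eitan: 15:10–15:30.
Sven ∩ Freya ∩ Sofia ∩ Oksana ∩ Eitan ∩ Pablo: 15:10–15:20.
Total common minutes: 10.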